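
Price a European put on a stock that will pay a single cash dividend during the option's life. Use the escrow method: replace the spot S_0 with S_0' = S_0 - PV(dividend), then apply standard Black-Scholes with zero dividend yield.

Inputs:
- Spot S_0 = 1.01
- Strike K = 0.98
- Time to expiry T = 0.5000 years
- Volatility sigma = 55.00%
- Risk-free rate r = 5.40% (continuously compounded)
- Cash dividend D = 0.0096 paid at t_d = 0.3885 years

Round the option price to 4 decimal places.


PV(D) = D * exp(-r * t_d) = 0.0096 * 0.97923953 = 0.00940070
S_0' = S_0 - PV(D) = 1.0100 - 0.00940070 = 1.00059930
d1 = (ln(S_0'/K) + (r + sigma^2/2)*T) / (sigma*sqrt(T)) = 0.31736708
d2 = d1 - sigma*sqrt(T) = -0.07154165
exp(-rT) = 0.97336124
N(-d1) = 0.37548254; N(-d2) = 0.52851666
P = K * exp(-rT) * N(-d2) - S_0' * N(-d1) = 0.9800 * 0.97336124 * 0.52851666 - 1.00059930 * 0.37548254 = 0.1284

Answer: Price = 0.1284


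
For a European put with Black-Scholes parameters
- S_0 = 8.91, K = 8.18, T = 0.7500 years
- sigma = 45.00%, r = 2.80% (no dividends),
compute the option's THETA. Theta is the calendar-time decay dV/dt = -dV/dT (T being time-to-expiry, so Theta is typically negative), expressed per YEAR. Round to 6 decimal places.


d1 = 0.4680888884; d2 = 0.0783774567
phi(d1) = 0.3575456842; exp(-qT) = 1.0000000000; exp(-rT) = 0.9792189646
Theta = -S*exp(-qT)*phi(d1)*sigma/(2*sqrt(T)) + r*K*exp(-rT)*N(-d2) - q*S*exp(-qT)*N(-d1)
N(-d1) = 0.3198605125; N(-d2) = 0.4687639026; sqrt(T) = 0.8660254038
Term 1 = -8.9100 * 1.0000000000 * 0.3575456842 * 0.4500 / (2 * 0.8660254038) = -0.8276774645
Term 2 = 0.0280 * 8.1800 * 0.9792189646 * 0.4687639026 = 0.1051345142
Term 3 = 0 (no dividend yield, q = 0)
Theta = -0.8276774645 + (0.1051345142) + (0.0000000000) = -0.722543

Answer: Theta = -0.722543


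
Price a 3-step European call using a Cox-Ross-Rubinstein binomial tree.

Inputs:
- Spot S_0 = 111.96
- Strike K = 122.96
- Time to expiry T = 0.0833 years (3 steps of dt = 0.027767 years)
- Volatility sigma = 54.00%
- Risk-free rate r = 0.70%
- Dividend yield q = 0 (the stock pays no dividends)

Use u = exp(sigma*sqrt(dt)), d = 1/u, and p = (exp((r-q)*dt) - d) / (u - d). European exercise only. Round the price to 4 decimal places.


dt = T/N = 0.027767
u = exp(sigma*sqrt(dt)) = 1.094155; d = 1/u = 0.913948
p = (exp((r-q)*dt) - d) / (u - d) = 0.478598
Discount per step: exp(-r*dt) = 0.999806
Stock lattice S(k, i) with i counting down-moves:
  k=0: S(0,0) = 111.9600
  k=1: S(1,0) = 122.5015; S(1,1) = 102.3256
  k=2: S(2,0) = 134.0356; S(2,1) = 111.9600; S(2,2) = 93.5202
  k=3: S(3,0) = 146.6557; S(3,1) = 122.5015; S(3,2) = 102.3256; S(3,3) = 85.4726
Terminal payoffs V(N, i) = max(S_T - K, 0):
  V(3,0) = 23.695699; V(3,1) = 0.000000; V(3,2) = 0.000000; V(3,3) = 0.000000
Backward induction: V(k, i) = exp(-r*dt) * [p * V(k+1, i) + (1-p) * V(k+1, i+1)].
  V(2,0) = exp(-r*dt) * [p*23.695699 + (1-p)*0.000000] = 11.338519
  V(2,1) = exp(-r*dt) * [p*0.000000 + (1-p)*0.000000] = 0.000000
  V(2,2) = exp(-r*dt) * [p*0.000000 + (1-p)*0.000000] = 0.000000
  V(1,0) = exp(-r*dt) * [p*11.338519 + (1-p)*0.000000] = 5.425542
  V(1,1) = exp(-r*dt) * [p*0.000000 + (1-p)*0.000000] = 0.000000
  V(0,0) = exp(-r*dt) * [p*5.425542 + (1-p)*0.000000] = 2.596151

Answer: Price = V(0,0) = 2.5962


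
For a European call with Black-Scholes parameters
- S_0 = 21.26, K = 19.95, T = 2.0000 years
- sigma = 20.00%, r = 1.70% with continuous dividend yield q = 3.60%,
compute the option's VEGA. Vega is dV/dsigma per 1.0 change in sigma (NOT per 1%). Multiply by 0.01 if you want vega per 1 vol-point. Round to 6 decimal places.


Answer: Vega = 10.865231

Derivation:
d1 = 0.2319247648; d2 = -0.0509179476
phi(d1) = 0.3883559040; exp(-qT) = 0.9305308958; exp(-rT) = 0.9665715046
Vega = S * exp(-qT) * phi(d1) * sqrt(T) = 21.2600 * 0.9305308958 * 0.3883559040 * 1.4142135624 = 10.865231


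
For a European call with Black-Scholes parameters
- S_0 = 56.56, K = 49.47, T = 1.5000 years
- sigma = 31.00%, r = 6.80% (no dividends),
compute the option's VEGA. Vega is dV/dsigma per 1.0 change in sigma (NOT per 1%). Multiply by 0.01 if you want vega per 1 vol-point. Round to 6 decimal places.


d1 = 0.8112567703; d2 = 0.4315858602
phi(d1) = 0.2870762822; exp(-qT) = 1.0000000000; exp(-rT) = 0.9030295517
Vega = S * exp(-qT) * phi(d1) * sqrt(T) = 56.5600 * 1.0000000000 * 0.2870762822 * 1.2247448714 = 19.886225

Answer: Vega = 19.886225


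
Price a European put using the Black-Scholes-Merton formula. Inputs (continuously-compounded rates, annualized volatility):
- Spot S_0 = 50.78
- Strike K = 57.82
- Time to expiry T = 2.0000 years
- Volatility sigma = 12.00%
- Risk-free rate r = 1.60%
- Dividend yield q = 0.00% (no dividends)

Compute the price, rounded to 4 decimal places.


d1 = (ln(S/K) + (r - q + 0.5*sigma^2) * T) / (sigma * sqrt(T)) = -0.49162872
d2 = d1 - sigma * sqrt(T) = -0.66133435
exp(-rT) = 0.96850658; exp(-qT) = 1.00000000
P = K * exp(-rT) * N(-d2) - S_0 * exp(-qT) * N(-d1)
N(-d1) = 0.68850908; N(-d2) = 0.74580104
P = 57.8200 * 0.96850658 * 0.74580104 - 50.7800 * 1.00000000 * 0.68850908 = 6.8017

Answer: Price = 6.8017


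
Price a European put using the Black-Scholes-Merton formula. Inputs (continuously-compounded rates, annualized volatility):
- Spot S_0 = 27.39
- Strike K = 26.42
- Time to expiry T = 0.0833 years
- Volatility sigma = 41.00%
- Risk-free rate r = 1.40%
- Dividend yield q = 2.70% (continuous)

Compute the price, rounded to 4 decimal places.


Answer: Price = 0.8525

Derivation:
d1 = (ln(S/K) + (r - q + 0.5*sigma^2) * T) / (sigma * sqrt(T)) = 0.35472018
d2 = d1 - sigma * sqrt(T) = 0.23638704
exp(-rT) = 0.99883448; exp(-qT) = 0.99775343
P = K * exp(-rT) * N(-d2) - S_0 * exp(-qT) * N(-d1)
N(-d1) = 0.36139962; N(-d2) = 0.40656617
P = 26.4200 * 0.99883448 * 0.40656617 - 27.3900 * 0.99775343 * 0.36139962 = 0.8525


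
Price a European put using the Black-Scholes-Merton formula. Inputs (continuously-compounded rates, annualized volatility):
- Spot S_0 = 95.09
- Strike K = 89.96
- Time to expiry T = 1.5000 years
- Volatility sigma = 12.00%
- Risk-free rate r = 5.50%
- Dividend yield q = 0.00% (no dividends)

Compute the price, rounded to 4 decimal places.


d1 = (ln(S/K) + (r - q + 0.5*sigma^2) * T) / (sigma * sqrt(T)) = 1.01217464
d2 = d1 - sigma * sqrt(T) = 0.86520526
exp(-rT) = 0.92081144; exp(-qT) = 1.00000000
P = K * exp(-rT) * N(-d2) - S_0 * exp(-qT) * N(-d1)
N(-d1) = 0.15572728; N(-d2) = 0.19346307
P = 89.9600 * 0.92081144 * 0.19346307 - 95.0900 * 1.00000000 * 0.15572728 = 1.2176

Answer: Price = 1.2176


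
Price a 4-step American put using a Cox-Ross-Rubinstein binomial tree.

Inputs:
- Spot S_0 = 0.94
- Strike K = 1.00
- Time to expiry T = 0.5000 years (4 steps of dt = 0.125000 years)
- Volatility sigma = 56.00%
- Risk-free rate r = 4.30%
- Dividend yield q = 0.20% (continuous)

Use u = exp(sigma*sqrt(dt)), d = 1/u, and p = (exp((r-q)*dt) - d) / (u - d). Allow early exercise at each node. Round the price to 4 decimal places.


Answer: Price = V(0,0) = 0.1756

Derivation:
dt = T/N = 0.125000
u = exp(sigma*sqrt(dt)) = 1.218950; d = 1/u = 0.820378
p = (exp((r-q)*dt) - d) / (u - d) = 0.463555
Discount per step: exp(-r*dt) = 0.994639
Stock lattice S(k, i) with i counting down-moves:
  k=0: S(0,0) = 0.9400
  k=1: S(1,0) = 1.1458; S(1,1) = 0.7712
  k=2: S(2,0) = 1.3967; S(2,1) = 0.9400; S(2,2) = 0.6326
  k=3: S(3,0) = 1.7025; S(3,1) = 1.1458; S(3,2) = 0.7712; S(3,3) = 0.5190
  k=4: S(4,0) = 2.0753; S(4,1) = 1.3967; S(4,2) = 0.9400; S(4,3) = 0.6326; S(4,4) = 0.4258
Terminal payoffs V(N, i) = max(K - S_T, 0):
  V(4,0) = 0.000000; V(4,1) = 0.000000; V(4,2) = 0.060000; V(4,3) = 0.367361; V(4,4) = 0.574221
Backward induction: V(k, i) = exp(-r*dt) * [p * V(k+1, i) + (1-p) * V(k+1, i+1)]; then take max(V_cont, immediate exercise) for American.
  V(3,0) = exp(-r*dt) * [p*0.000000 + (1-p)*0.000000] = 0.000000; exercise = 0.000000; V(3,0) = max -> 0.000000
  V(3,1) = exp(-r*dt) * [p*0.000000 + (1-p)*0.060000] = 0.032014; exercise = 0.000000; V(3,1) = max -> 0.032014
  V(3,2) = exp(-r*dt) * [p*0.060000 + (1-p)*0.367361] = 0.223677; exercise = 0.228845; V(3,2) = max -> 0.228845
  V(3,3) = exp(-r*dt) * [p*0.367361 + (1-p)*0.574221] = 0.475766; exercise = 0.480997; V(3,3) = max -> 0.480997
  V(2,0) = exp(-r*dt) * [p*0.000000 + (1-p)*0.032014] = 0.017082; exercise = 0.000000; V(2,0) = max -> 0.017082
  V(2,1) = exp(-r*dt) * [p*0.032014 + (1-p)*0.228845] = 0.136865; exercise = 0.060000; V(2,1) = max -> 0.136865
  V(2,2) = exp(-r*dt) * [p*0.228845 + (1-p)*0.480997] = 0.362158; exercise = 0.367361; V(2,2) = max -> 0.367361
  V(1,0) = exp(-r*dt) * [p*0.017082 + (1-p)*0.136865] = 0.080903; exercise = 0.000000; V(1,0) = max -> 0.080903
  V(1,1) = exp(-r*dt) * [p*0.136865 + (1-p)*0.367361] = 0.259117; exercise = 0.228845; V(1,1) = max -> 0.259117
  V(0,0) = exp(-r*dt) * [p*0.080903 + (1-p)*0.259117] = 0.175559; exercise = 0.060000; V(0,0) = max -> 0.175559


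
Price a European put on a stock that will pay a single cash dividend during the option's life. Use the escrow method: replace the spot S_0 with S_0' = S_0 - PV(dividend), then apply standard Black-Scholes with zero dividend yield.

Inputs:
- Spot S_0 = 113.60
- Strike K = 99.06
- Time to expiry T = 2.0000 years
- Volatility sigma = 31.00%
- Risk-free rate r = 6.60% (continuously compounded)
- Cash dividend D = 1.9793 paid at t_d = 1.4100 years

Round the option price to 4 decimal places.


Answer: Price = 7.4654

Derivation:
PV(D) = D * exp(-r * t_d) = 1.9793 * 0.91113883 = 1.80341709
S_0' = S_0 - PV(D) = 113.6000 - 1.80341709 = 111.79658291
d1 = (ln(S_0'/K) + (r + sigma^2/2)*T) / (sigma*sqrt(T)) = 0.79619144
d2 = d1 - sigma*sqrt(T) = 0.35778524
exp(-rT) = 0.87634100
N(-d1) = 0.21296038; N(-d2) = 0.36025202
P = K * exp(-rT) * N(-d2) - S_0' * N(-d1) = 99.0600 * 0.87634100 * 0.36025202 - 111.79658291 * 0.21296038 = 7.4654


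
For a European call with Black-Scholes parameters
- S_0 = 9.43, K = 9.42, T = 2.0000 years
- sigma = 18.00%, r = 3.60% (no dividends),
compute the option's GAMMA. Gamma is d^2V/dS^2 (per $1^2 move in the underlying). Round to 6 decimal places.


d1 = 0.4142899664; d2 = 0.1597315252
phi(d1) = 0.3661337331; exp(-qT) = 1.0000000000; exp(-rT) = 0.9305308958
Gamma = exp(-qT) * phi(d1) / (S * sigma * sqrt(T)) = 1.0000000000 * 0.3661337331 / (9.4300 * 0.1800 * 1.4142135624) = 0.152525

Answer: Gamma = 0.152525


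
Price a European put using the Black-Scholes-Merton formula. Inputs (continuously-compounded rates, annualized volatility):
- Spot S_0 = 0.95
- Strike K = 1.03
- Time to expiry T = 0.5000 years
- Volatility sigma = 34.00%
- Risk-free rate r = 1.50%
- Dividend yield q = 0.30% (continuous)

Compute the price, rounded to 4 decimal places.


d1 = (ln(S/K) + (r - q + 0.5*sigma^2) * T) / (sigma * sqrt(T)) = -0.19113552
d2 = d1 - sigma * sqrt(T) = -0.43155183
exp(-rT) = 0.99252805; exp(-qT) = 0.99850112
P = K * exp(-rT) * N(-d2) - S_0 * exp(-qT) * N(-d1)
N(-d1) = 0.57579029; N(-d2) = 0.66696641
P = 1.0300 * 0.99252805 * 0.66696641 - 0.9500 * 0.99850112 * 0.57579029 = 0.1357

Answer: Price = 0.1357


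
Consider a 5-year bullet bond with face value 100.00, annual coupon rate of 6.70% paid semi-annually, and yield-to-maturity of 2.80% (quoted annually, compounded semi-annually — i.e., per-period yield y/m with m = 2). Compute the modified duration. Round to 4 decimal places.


Coupon per period c = face * coupon_rate / m = 3.350000
Periods per year m = 2; per-period yield y/m = 0.014000
Number of cashflows N = 10
Cashflows (t years, CF_t, discount factor 1/(1+y/m)^(m*t), PV):
  t = 0.5000: CF_t = 3.350000, DF = 0.986193, PV = 3.303748
  t = 1.0000: CF_t = 3.350000, DF = 0.972577, PV = 3.258134
  t = 1.5000: CF_t = 3.350000, DF = 0.959149, PV = 3.213150
  t = 2.0000: CF_t = 3.350000, DF = 0.945906, PV = 3.168787
  t = 2.5000: CF_t = 3.350000, DF = 0.932847, PV = 3.125036
  t = 3.0000: CF_t = 3.350000, DF = 0.919967, PV = 3.081890
  t = 3.5000: CF_t = 3.350000, DF = 0.907265, PV = 3.039339
  t = 4.0000: CF_t = 3.350000, DF = 0.894739, PV = 2.997376
  t = 4.5000: CF_t = 3.350000, DF = 0.882386, PV = 2.955992
  t = 5.0000: CF_t = 103.350000, DF = 0.870203, PV = 89.935454
Price P = sum_t PV_t = 118.078903
First compute Macaulay numerator sum_t t * PV_t:
  t * PV_t at t = 0.5000: 1.651874
  t * PV_t at t = 1.0000: 3.258134
  t * PV_t at t = 1.5000: 4.819724
  t * PV_t at t = 2.0000: 6.337573
  t * PV_t at t = 2.5000: 7.812590
  t * PV_t at t = 3.0000: 9.245669
  t * PV_t at t = 3.5000: 10.637686
  t * PV_t at t = 4.0000: 11.989502
  t * PV_t at t = 4.5000: 13.301963
  t * PV_t at t = 5.0000: 449.677270
Macaulay duration D = 518.731985 / 118.078903 = 4.393096
Modified duration = D / (1 + y/m) = 4.393096 / (1 + 0.014000) = 4.332442

Answer: Modified duration = 4.3324


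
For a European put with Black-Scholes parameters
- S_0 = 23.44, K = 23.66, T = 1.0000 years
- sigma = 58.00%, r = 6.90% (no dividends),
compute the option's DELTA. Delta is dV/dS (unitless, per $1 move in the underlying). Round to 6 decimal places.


d1 = 0.3928588037; d2 = -0.1871411963
phi(d1) = 0.3693141829; exp(-qT) = 1.0000000000; exp(-rT) = 0.9333266801
N(-d1) = 0.3472118850
Delta = -exp(-qT) * N(-d1) = -1.0000000000 * 0.3472118850 = -0.347212

Answer: Delta = -0.347212


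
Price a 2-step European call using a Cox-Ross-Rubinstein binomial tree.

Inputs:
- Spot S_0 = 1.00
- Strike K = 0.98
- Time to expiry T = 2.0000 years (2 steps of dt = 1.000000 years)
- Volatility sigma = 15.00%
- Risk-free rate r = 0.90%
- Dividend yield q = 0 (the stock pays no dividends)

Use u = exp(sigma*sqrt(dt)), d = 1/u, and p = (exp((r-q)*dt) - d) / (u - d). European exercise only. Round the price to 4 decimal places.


dt = T/N = 1.000000
u = exp(sigma*sqrt(dt)) = 1.161834; d = 1/u = 0.860708
p = (exp((r-q)*dt) - d) / (u - d) = 0.492593
Discount per step: exp(-r*dt) = 0.991040
Stock lattice S(k, i) with i counting down-moves:
  k=0: S(0,0) = 1.0000
  k=1: S(1,0) = 1.1618; S(1,1) = 0.8607
  k=2: S(2,0) = 1.3499; S(2,1) = 1.0000; S(2,2) = 0.7408
Terminal payoffs V(N, i) = max(S_T - K, 0):
  V(2,0) = 0.369859; V(2,1) = 0.020000; V(2,2) = 0.000000
Backward induction: V(k, i) = exp(-r*dt) * [p * V(k+1, i) + (1-p) * V(k+1, i+1)].
  V(1,0) = exp(-r*dt) * [p*0.369859 + (1-p)*0.020000] = 0.190615
  V(1,1) = exp(-r*dt) * [p*0.020000 + (1-p)*0.000000] = 0.009764
  V(0,0) = exp(-r*dt) * [p*0.190615 + (1-p)*0.009764] = 0.097964

Answer: Price = V(0,0) = 0.0980


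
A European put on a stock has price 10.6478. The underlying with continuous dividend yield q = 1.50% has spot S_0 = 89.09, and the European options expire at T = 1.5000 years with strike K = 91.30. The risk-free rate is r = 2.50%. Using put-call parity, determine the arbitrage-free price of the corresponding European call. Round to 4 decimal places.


Answer: Call price = 9.8160

Derivation:
Put-call parity: C - P = S_0 * exp(-qT) - K * exp(-rT).
S_0 * exp(-qT) = 89.0900 * 0.97775124 = 87.10785772
K * exp(-rT) = 91.3000 * 0.96319442 = 87.93965034
C = P + S*exp(-qT) - K*exp(-rT)
C = 10.6478 + 87.10785772 - 87.93965034 = 9.8160


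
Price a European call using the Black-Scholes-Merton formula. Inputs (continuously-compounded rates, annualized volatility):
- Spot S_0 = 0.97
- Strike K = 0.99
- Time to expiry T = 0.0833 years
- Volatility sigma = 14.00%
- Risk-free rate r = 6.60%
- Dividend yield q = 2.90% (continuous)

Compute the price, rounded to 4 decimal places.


Answer: Price = 0.0087

Derivation:
d1 = (ln(S/K) + (r - q + 0.5*sigma^2) * T) / (sigma * sqrt(T)) = -0.40860896
d2 = d1 - sigma * sqrt(T) = -0.44901540
exp(-rT) = 0.99451729; exp(-qT) = 0.99758722
C = S_0 * exp(-qT) * N(d1) - K * exp(-rT) * N(d2)
N(d1) = 0.34141333; N(d2) = 0.32671027
C = 0.9700 * 0.99758722 * 0.34141333 - 0.9900 * 0.99451729 * 0.32671027 = 0.0087


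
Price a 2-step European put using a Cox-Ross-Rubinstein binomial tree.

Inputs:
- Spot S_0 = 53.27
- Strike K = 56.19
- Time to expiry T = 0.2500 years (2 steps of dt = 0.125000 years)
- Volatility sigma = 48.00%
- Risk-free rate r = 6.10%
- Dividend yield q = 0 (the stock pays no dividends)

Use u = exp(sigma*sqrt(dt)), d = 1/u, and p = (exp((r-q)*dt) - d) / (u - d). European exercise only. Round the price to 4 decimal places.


Answer: Price = V(0,0) = 6.2940

Derivation:
dt = T/N = 0.125000
u = exp(sigma*sqrt(dt)) = 1.184956; d = 1/u = 0.843913
p = (exp((r-q)*dt) - d) / (u - d) = 0.480118
Discount per step: exp(-r*dt) = 0.992404
Stock lattice S(k, i) with i counting down-moves:
  k=0: S(0,0) = 53.2700
  k=1: S(1,0) = 63.1226; S(1,1) = 44.9553
  k=2: S(2,0) = 74.7975; S(2,1) = 53.2700; S(2,2) = 37.9383
Terminal payoffs V(N, i) = max(K - S_T, 0):
  V(2,0) = 0.000000; V(2,1) = 2.920000; V(2,2) = 18.251665
Backward induction: V(k, i) = exp(-r*dt) * [p * V(k+1, i) + (1-p) * V(k+1, i+1)].
  V(1,0) = exp(-r*dt) * [p*0.000000 + (1-p)*2.920000] = 1.506523
  V(1,1) = exp(-r*dt) * [p*2.920000 + (1-p)*18.251665] = 10.807924
  V(0,0) = exp(-r*dt) * [p*1.506523 + (1-p)*10.807924] = 6.293975


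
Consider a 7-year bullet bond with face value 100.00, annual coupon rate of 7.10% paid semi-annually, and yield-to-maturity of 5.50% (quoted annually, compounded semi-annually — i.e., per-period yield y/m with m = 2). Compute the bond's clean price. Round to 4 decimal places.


Answer: Price = 109.1928

Derivation:
Coupon per period c = face * coupon_rate / m = 3.550000
Periods per year m = 2; per-period yield y/m = 0.027500
Number of cashflows N = 14
Cashflows (t years, CF_t, discount factor 1/(1+y/m)^(m*t), PV):
  t = 0.5000: CF_t = 3.550000, DF = 0.973236, PV = 3.454988
  t = 1.0000: CF_t = 3.550000, DF = 0.947188, PV = 3.362519
  t = 1.5000: CF_t = 3.550000, DF = 0.921838, PV = 3.272524
  t = 2.0000: CF_t = 3.550000, DF = 0.897166, PV = 3.184938
  t = 2.5000: CF_t = 3.550000, DF = 0.873154, PV = 3.099697
  t = 3.0000: CF_t = 3.550000, DF = 0.849785, PV = 3.016736
  t = 3.5000: CF_t = 3.550000, DF = 0.827041, PV = 2.935997
  t = 4.0000: CF_t = 3.550000, DF = 0.804906, PV = 2.857418
  t = 4.5000: CF_t = 3.550000, DF = 0.783364, PV = 2.780942
  t = 5.0000: CF_t = 3.550000, DF = 0.762398, PV = 2.706513
  t = 5.5000: CF_t = 3.550000, DF = 0.741993, PV = 2.634075
  t = 6.0000: CF_t = 3.550000, DF = 0.722134, PV = 2.563577
  t = 6.5000: CF_t = 3.550000, DF = 0.702807, PV = 2.494966
  t = 7.0000: CF_t = 103.550000, DF = 0.683997, PV = 70.827918
Price P = sum_t PV_t = 109.192807


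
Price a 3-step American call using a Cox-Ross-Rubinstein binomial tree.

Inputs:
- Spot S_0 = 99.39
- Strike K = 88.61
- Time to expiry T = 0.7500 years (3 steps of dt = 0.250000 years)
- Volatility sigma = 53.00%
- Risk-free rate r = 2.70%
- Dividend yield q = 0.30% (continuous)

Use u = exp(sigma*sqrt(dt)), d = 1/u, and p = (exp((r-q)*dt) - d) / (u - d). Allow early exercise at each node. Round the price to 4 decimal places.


dt = T/N = 0.250000
u = exp(sigma*sqrt(dt)) = 1.303431; d = 1/u = 0.767206
p = (exp((r-q)*dt) - d) / (u - d) = 0.445358
Discount per step: exp(-r*dt) = 0.993273
Stock lattice S(k, i) with i counting down-moves:
  k=0: S(0,0) = 99.3900
  k=1: S(1,0) = 129.5480; S(1,1) = 76.2526
  k=2: S(2,0) = 168.8569; S(2,1) = 99.3900; S(2,2) = 58.5014
  k=3: S(3,0) = 220.0933; S(3,1) = 129.5480; S(3,2) = 76.2526; S(3,3) = 44.8827
Terminal payoffs V(N, i) = max(S_T - K, 0):
  V(3,0) = 131.483291; V(3,1) = 40.938005; V(3,2) = 0.000000; V(3,3) = 0.000000
Backward induction: V(k, i) = exp(-r*dt) * [p * V(k+1, i) + (1-p) * V(k+1, i+1)]; then take max(V_cont, immediate exercise) for American.
  V(2,0) = exp(-r*dt) * [p*131.483291 + (1-p)*40.938005] = 80.716390; exercise = 80.246882; V(2,0) = max -> 80.716390
  V(2,1) = exp(-r*dt) * [p*40.938005 + (1-p)*0.000000] = 18.109414; exercise = 10.780000; V(2,1) = max -> 18.109414
  V(2,2) = exp(-r*dt) * [p*0.000000 + (1-p)*0.000000] = 0.000000; exercise = 0.000000; V(2,2) = max -> 0.000000
  V(1,0) = exp(-r*dt) * [p*80.716390 + (1-p)*18.109414] = 45.682530; exercise = 40.938005; V(1,0) = max -> 45.682530
  V(1,1) = exp(-r*dt) * [p*18.109414 + (1-p)*0.000000] = 8.010915; exercise = 0.000000; V(1,1) = max -> 8.010915
  V(0,0) = exp(-r*dt) * [p*45.682530 + (1-p)*8.010915] = 24.621511; exercise = 10.780000; V(0,0) = max -> 24.621511

Answer: Price = V(0,0) = 24.6215


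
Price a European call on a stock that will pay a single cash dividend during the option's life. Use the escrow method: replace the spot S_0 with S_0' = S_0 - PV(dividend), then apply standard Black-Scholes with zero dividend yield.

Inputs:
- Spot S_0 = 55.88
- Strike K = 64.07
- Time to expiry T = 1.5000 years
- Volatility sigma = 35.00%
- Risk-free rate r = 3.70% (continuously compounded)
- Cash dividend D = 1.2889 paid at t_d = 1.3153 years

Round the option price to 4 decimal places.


PV(D) = D * exp(-r * t_d) = 1.2889 * 0.95249912 = 1.22767611
S_0' = S_0 - PV(D) = 55.8800 - 1.22767611 = 54.65232389
d1 = (ln(S_0'/K) + (r + sigma^2/2)*T) / (sigma*sqrt(T)) = -0.02708319
d2 = d1 - sigma*sqrt(T) = -0.45574389
exp(-rT) = 0.94601202
N(d1) = 0.48919669; N(d2) = 0.32428708
C = S_0' * N(d1) - K * exp(-rT) * N(d2) = 54.65232389 * 0.48919669 - 64.0700 * 0.94601202 * 0.32428708 = 7.0804

Answer: Price = 7.0804


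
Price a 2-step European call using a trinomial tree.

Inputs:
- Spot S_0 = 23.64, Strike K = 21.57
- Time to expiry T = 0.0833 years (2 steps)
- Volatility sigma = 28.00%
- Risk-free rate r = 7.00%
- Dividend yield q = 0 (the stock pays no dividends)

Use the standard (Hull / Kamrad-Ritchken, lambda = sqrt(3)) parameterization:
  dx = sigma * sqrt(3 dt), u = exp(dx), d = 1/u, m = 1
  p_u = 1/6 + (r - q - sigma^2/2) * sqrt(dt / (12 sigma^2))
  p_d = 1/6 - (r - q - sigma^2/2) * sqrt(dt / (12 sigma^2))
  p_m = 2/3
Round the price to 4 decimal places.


Answer: Price = V(0,0) = 2.2844

Derivation:
dt = T/N = 0.041650; dx = sigma*sqrt(3*dt) = 0.098975
u = exp(dx) = 1.104039; d = 1/u = 0.905765
p_u = 0.173147, p_m = 0.666667, p_d = 0.160186
Discount per step: exp(-r*dt) = 0.997089
Stock lattice S(k, j) with j the centered position index:
  k=0: S(0,+0) = 23.6400
  k=1: S(1,-1) = 21.4123; S(1,+0) = 23.6400; S(1,+1) = 26.0995
  k=2: S(2,-2) = 19.3945; S(2,-1) = 21.4123; S(2,+0) = 23.6400; S(2,+1) = 26.0995; S(2,+2) = 28.8148
Terminal payoffs V(N, j) = max(S_T - K, 0):
  V(2,-2) = 0.000000; V(2,-1) = 0.000000; V(2,+0) = 2.070000; V(2,+1) = 4.529479; V(2,+2) = 7.244839
Backward induction: V(k, j) = exp(-r*dt) * [p_u * V(k+1, j+1) + p_m * V(k+1, j) + p_d * V(k+1, j-1)]
  V(1,-1) = exp(-r*dt) * [p_u*2.070000 + p_m*0.000000 + p_d*0.000000] = 0.357371
  V(1,+0) = exp(-r*dt) * [p_u*4.529479 + p_m*2.070000 + p_d*0.000000] = 2.157966
  V(1,+1) = exp(-r*dt) * [p_u*7.244839 + p_m*4.529479 + p_d*2.070000] = 4.592253
  V(0,+0) = exp(-r*dt) * [p_u*4.592253 + p_m*2.157966 + p_d*0.357371] = 2.284356


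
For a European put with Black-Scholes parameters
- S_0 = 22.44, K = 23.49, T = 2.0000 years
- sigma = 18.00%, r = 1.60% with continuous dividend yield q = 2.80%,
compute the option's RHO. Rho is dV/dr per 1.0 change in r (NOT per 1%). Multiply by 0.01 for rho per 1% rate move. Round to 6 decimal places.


Answer: Rho = -29.842137

Derivation:
d1 = -0.1466449819; d2 = -0.4012034232
phi(d1) = 0.3946756824; exp(-qT) = 0.9455391359; exp(-rT) = 0.9685065821
N(-d2) = 0.6558648197
Rho = -K*T*exp(-rT)*N(-d2) = -23.4900 * 2.0000 * 0.9685065821 * 0.6558648197 = -29.842137


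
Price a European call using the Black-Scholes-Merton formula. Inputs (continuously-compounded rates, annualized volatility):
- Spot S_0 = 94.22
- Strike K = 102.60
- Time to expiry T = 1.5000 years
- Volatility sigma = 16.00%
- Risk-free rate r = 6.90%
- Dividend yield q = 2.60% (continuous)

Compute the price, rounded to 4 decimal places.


d1 = (ln(S/K) + (r - q + 0.5*sigma^2) * T) / (sigma * sqrt(T)) = -0.00768252
d2 = d1 - sigma * sqrt(T) = -0.20364170
exp(-rT) = 0.90167602; exp(-qT) = 0.96175071
C = S_0 * exp(-qT) * N(d1) - K * exp(-rT) * N(d2)
N(d1) = 0.49693515; N(d2) = 0.41931675
C = 94.2200 * 0.96175071 * 0.49693515 - 102.6000 * 0.90167602 * 0.41931675 = 6.2385

Answer: Price = 6.2385


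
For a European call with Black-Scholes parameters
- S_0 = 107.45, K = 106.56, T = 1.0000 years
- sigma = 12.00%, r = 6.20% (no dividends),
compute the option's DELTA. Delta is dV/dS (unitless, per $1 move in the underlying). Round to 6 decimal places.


Answer: Delta = 0.740853

Derivation:
d1 = 0.6459784691; d2 = 0.5259784691
phi(d1) = 0.3238150937; exp(-qT) = 1.0000000000; exp(-rT) = 0.9398828868
N(d1) = 0.7408533503
Delta = exp(-qT) * N(d1) = 1.0000000000 * 0.7408533503 = 0.740853


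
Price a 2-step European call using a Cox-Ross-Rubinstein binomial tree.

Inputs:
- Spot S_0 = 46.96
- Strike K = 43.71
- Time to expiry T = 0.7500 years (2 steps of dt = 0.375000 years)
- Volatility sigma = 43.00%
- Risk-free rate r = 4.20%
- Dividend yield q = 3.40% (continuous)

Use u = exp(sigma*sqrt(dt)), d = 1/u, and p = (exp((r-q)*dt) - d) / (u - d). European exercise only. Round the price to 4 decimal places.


dt = T/N = 0.375000
u = exp(sigma*sqrt(dt)) = 1.301243; d = 1/u = 0.768496
p = (exp((r-q)*dt) - d) / (u - d) = 0.440187
Discount per step: exp(-r*dt) = 0.984373
Stock lattice S(k, i) with i counting down-moves:
  k=0: S(0,0) = 46.9600
  k=1: S(1,0) = 61.1064; S(1,1) = 36.0886
  k=2: S(2,0) = 79.5143; S(2,1) = 46.9600; S(2,2) = 27.7339
Terminal payoffs V(N, i) = max(S_T - K, 0):
  V(2,0) = 35.804267; V(2,1) = 3.250000; V(2,2) = 0.000000
Backward induction: V(k, i) = exp(-r*dt) * [p * V(k+1, i) + (1-p) * V(k+1, i+1)].
  V(1,0) = exp(-r*dt) * [p*35.804267 + (1-p)*3.250000] = 17.305261
  V(1,1) = exp(-r*dt) * [p*3.250000 + (1-p)*0.000000] = 1.408253
  V(0,0) = exp(-r*dt) * [p*17.305261 + (1-p)*1.408253] = 8.274559

Answer: Price = V(0,0) = 8.2746


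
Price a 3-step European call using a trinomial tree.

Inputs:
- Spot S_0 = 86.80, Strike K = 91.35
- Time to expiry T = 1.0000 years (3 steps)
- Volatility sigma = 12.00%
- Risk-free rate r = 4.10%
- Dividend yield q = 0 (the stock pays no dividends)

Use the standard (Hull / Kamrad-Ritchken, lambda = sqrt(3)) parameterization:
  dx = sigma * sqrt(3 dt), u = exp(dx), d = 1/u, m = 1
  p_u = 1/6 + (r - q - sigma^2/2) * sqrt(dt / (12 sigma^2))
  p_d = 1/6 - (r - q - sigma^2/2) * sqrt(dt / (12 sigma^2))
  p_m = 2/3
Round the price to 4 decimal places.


dt = T/N = 0.333333; dx = sigma*sqrt(3*dt) = 0.120000
u = exp(dx) = 1.127497; d = 1/u = 0.886920
p_u = 0.213611, p_m = 0.666667, p_d = 0.119722
Discount per step: exp(-r*dt) = 0.986426
Stock lattice S(k, j) with j the centered position index:
  k=0: S(0,+0) = 86.8000
  k=1: S(1,-1) = 76.9847; S(1,+0) = 86.8000; S(1,+1) = 97.8667
  k=2: S(2,-2) = 68.2793; S(2,-1) = 76.9847; S(2,+0) = 86.8000; S(2,+1) = 97.8667; S(2,+2) = 110.3444
  k=3: S(3,-3) = 60.5583; S(3,-2) = 68.2793; S(3,-1) = 76.9847; S(3,+0) = 86.8000; S(3,+1) = 97.8667; S(3,+2) = 110.3444; S(3,+3) = 124.4130
Terminal payoffs V(N, j) = max(S_T - K, 0):
  V(3,-3) = 0.000000; V(3,-2) = 0.000000; V(3,-1) = 0.000000; V(3,+0) = 0.000000; V(3,+1) = 6.516727; V(3,+2) = 18.994426; V(3,+3) = 33.062993
Backward induction: V(k, j) = exp(-r*dt) * [p_u * V(k+1, j+1) + p_m * V(k+1, j) + p_d * V(k+1, j-1)]
  V(2,-2) = exp(-r*dt) * [p_u*0.000000 + p_m*0.000000 + p_d*0.000000] = 0.000000
  V(2,-1) = exp(-r*dt) * [p_u*0.000000 + p_m*0.000000 + p_d*0.000000] = 0.000000
  V(2,+0) = exp(-r*dt) * [p_u*6.516727 + p_m*0.000000 + p_d*0.000000] = 1.373150
  V(2,+1) = exp(-r*dt) * [p_u*18.994426 + p_m*6.516727 + p_d*0.000000] = 8.287860
  V(2,+2) = exp(-r*dt) * [p_u*33.062993 + p_m*18.994426 + p_d*6.516727] = 20.227431
  V(1,-1) = exp(-r*dt) * [p_u*1.373150 + p_m*0.000000 + p_d*0.000000] = 0.289339
  V(1,+0) = exp(-r*dt) * [p_u*8.287860 + p_m*1.373150 + p_d*0.000000] = 2.649356
  V(1,+1) = exp(-r*dt) * [p_u*20.227431 + p_m*8.287860 + p_d*1.373150] = 9.874562
  V(0,+0) = exp(-r*dt) * [p_u*9.874562 + p_m*2.649356 + p_d*0.289339] = 3.857118

Answer: Price = V(0,0) = 3.8571


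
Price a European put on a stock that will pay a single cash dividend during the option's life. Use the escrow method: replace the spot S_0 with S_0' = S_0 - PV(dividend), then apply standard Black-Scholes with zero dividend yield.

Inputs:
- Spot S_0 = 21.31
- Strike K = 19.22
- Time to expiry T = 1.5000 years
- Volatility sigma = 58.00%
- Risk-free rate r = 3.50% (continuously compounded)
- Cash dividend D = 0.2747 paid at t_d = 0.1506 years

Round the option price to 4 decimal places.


PV(D) = D * exp(-r * t_d) = 0.2747 * 0.99474287 = 0.27325587
S_0' = S_0 - PV(D) = 21.3100 - 0.27325587 = 21.03674413
d1 = (ln(S_0'/K) + (r + sigma^2/2)*T) / (sigma*sqrt(T)) = 0.55623017
d2 = d1 - sigma*sqrt(T) = -0.15412186
exp(-rT) = 0.94885432
N(-d1) = 0.28902676; N(-d2) = 0.56124317
P = K * exp(-rT) * N(-d2) - S_0' * N(-d1) = 19.2200 * 0.94885432 * 0.56124317 - 21.03674413 * 0.28902676 = 4.1552

Answer: Price = 4.1552


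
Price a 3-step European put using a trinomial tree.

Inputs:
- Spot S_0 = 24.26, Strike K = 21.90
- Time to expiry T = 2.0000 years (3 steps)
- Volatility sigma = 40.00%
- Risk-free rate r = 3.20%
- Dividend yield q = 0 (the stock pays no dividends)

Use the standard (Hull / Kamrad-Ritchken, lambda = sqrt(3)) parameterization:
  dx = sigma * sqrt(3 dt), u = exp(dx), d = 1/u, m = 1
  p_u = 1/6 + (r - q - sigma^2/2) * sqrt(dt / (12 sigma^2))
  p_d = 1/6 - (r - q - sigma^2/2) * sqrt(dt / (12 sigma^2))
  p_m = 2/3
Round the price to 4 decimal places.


Answer: Price = V(0,0) = 3.2250

Derivation:
dt = T/N = 0.666667; dx = sigma*sqrt(3*dt) = 0.565685
u = exp(dx) = 1.760654; d = 1/u = 0.567971
p_u = 0.138382, p_m = 0.666667, p_d = 0.194951
Discount per step: exp(-r*dt) = 0.978893
Stock lattice S(k, j) with j the centered position index:
  k=0: S(0,+0) = 24.2600
  k=1: S(1,-1) = 13.7790; S(1,+0) = 24.2600; S(1,+1) = 42.7135
  k=2: S(2,-2) = 7.8261; S(2,-1) = 13.7790; S(2,+0) = 24.2600; S(2,+1) = 42.7135; S(2,+2) = 75.2036
  k=3: S(3,-3) = 4.4450; S(3,-2) = 7.8261; S(3,-1) = 13.7790; S(3,+0) = 24.2600; S(3,+1) = 42.7135; S(3,+2) = 75.2036; S(3,+3) = 132.4076
Terminal payoffs V(N, j) = max(K - S_T, 0):
  V(3,-3) = 17.455032; V(3,-2) = 14.073949; V(3,-1) = 8.121031; V(3,+0) = 0.000000; V(3,+1) = 0.000000; V(3,+2) = 0.000000; V(3,+3) = 0.000000
Backward induction: V(k, j) = exp(-r*dt) * [p_u * V(k+1, j+1) + p_m * V(k+1, j) + p_d * V(k+1, j-1)]
  V(2,-2) = exp(-r*dt) * [p_u*8.121031 + p_m*14.073949 + p_d*17.455032] = 13.615726
  V(2,-1) = exp(-r*dt) * [p_u*0.000000 + p_m*8.121031 + p_d*14.073949] = 7.985561
  V(2,+0) = exp(-r*dt) * [p_u*0.000000 + p_m*0.000000 + p_d*8.121031] = 1.549785
  V(2,+1) = exp(-r*dt) * [p_u*0.000000 + p_m*0.000000 + p_d*0.000000] = 0.000000
  V(2,+2) = exp(-r*dt) * [p_u*0.000000 + p_m*0.000000 + p_d*0.000000] = 0.000000
  V(1,-1) = exp(-r*dt) * [p_u*1.549785 + p_m*7.985561 + p_d*13.615726] = 8.019645
  V(1,+0) = exp(-r*dt) * [p_u*0.000000 + p_m*1.549785 + p_d*7.985561] = 2.535315
  V(1,+1) = exp(-r*dt) * [p_u*0.000000 + p_m*0.000000 + p_d*1.549785] = 0.295755
  V(0,+0) = exp(-r*dt) * [p_u*0.295755 + p_m*2.535315 + p_d*8.019645] = 3.225035


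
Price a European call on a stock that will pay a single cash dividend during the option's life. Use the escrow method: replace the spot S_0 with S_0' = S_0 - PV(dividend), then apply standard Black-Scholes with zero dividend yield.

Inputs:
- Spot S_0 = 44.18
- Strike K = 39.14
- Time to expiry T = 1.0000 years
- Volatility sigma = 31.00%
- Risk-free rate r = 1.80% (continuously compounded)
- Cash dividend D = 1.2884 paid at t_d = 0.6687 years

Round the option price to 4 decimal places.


PV(D) = D * exp(-r * t_d) = 1.2884 * 0.98803555 = 1.27298500
S_0' = S_0 - PV(D) = 44.1800 - 1.27298500 = 42.90701500
d1 = (ln(S_0'/K) + (r + sigma^2/2)*T) / (sigma*sqrt(T)) = 0.50948507
d2 = d1 - sigma*sqrt(T) = 0.19948507
exp(-rT) = 0.98216103
N(d1) = 0.69479387; N(d2) = 0.57905834
C = S_0' * N(d1) - K * exp(-rT) * N(d2) = 42.90701500 * 0.69479387 - 39.1400 * 0.98216103 * 0.57905834 = 7.5515

Answer: Price = 7.5515


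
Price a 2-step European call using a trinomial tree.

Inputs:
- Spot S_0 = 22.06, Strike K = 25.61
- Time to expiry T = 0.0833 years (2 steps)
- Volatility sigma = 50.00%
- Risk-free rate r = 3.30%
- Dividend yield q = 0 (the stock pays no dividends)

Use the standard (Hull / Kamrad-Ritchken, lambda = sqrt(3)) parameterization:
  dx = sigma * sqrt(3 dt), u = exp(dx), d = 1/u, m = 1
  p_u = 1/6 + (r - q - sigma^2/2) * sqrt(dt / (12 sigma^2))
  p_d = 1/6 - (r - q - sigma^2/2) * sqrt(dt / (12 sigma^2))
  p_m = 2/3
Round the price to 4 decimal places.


Answer: Price = V(0,0) = 0.2886

Derivation:
dt = T/N = 0.041650; dx = sigma*sqrt(3*dt) = 0.176741
u = exp(dx) = 1.193322; d = 1/u = 0.837997
p_u = 0.155827, p_m = 0.666667, p_d = 0.177507
Discount per step: exp(-r*dt) = 0.998626
Stock lattice S(k, j) with j the centered position index:
  k=0: S(0,+0) = 22.0600
  k=1: S(1,-1) = 18.4862; S(1,+0) = 22.0600; S(1,+1) = 26.3247
  k=2: S(2,-2) = 15.4914; S(2,-1) = 18.4862; S(2,+0) = 22.0600; S(2,+1) = 26.3247; S(2,+2) = 31.4138
Terminal payoffs V(N, j) = max(S_T - K, 0):
  V(2,-2) = 0.000000; V(2,-1) = 0.000000; V(2,+0) = 0.000000; V(2,+1) = 0.714692; V(2,+2) = 5.803844
Backward induction: V(k, j) = exp(-r*dt) * [p_u * V(k+1, j+1) + p_m * V(k+1, j) + p_d * V(k+1, j-1)]
  V(1,-1) = exp(-r*dt) * [p_u*0.000000 + p_m*0.000000 + p_d*0.000000] = 0.000000
  V(1,+0) = exp(-r*dt) * [p_u*0.714692 + p_m*0.000000 + p_d*0.000000] = 0.111215
  V(1,+1) = exp(-r*dt) * [p_u*5.803844 + p_m*0.714692 + p_d*0.000000] = 1.378957
  V(0,+0) = exp(-r*dt) * [p_u*1.378957 + p_m*0.111215 + p_d*0.000000] = 0.288625


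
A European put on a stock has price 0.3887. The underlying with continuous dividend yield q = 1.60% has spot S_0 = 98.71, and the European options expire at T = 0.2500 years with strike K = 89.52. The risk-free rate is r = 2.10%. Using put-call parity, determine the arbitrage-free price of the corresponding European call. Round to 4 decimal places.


Answer: Call price = 9.6534

Derivation:
Put-call parity: C - P = S_0 * exp(-qT) - K * exp(-rT).
S_0 * exp(-qT) = 98.7100 * 0.99600799 = 98.31594863
K * exp(-rT) = 89.5200 * 0.99476376 = 89.05125154
C = P + S*exp(-qT) - K*exp(-rT)
C = 0.3887 + 98.31594863 - 89.05125154 = 9.6534


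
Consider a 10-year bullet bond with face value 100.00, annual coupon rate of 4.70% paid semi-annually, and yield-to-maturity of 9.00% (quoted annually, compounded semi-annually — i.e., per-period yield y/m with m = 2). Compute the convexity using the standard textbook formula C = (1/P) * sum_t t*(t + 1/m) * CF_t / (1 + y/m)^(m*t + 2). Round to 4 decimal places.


Answer: Convexity = 67.3019

Derivation:
Coupon per period c = face * coupon_rate / m = 2.350000
Periods per year m = 2; per-period yield y/m = 0.045000
Number of cashflows N = 20
Cashflows (t years, CF_t, discount factor 1/(1+y/m)^(m*t), PV):
  t = 0.5000: CF_t = 2.350000, DF = 0.956938, PV = 2.248804
  t = 1.0000: CF_t = 2.350000, DF = 0.915730, PV = 2.151965
  t = 1.5000: CF_t = 2.350000, DF = 0.876297, PV = 2.059297
  t = 2.0000: CF_t = 2.350000, DF = 0.838561, PV = 1.970619
  t = 2.5000: CF_t = 2.350000, DF = 0.802451, PV = 1.885760
  t = 3.0000: CF_t = 2.350000, DF = 0.767896, PV = 1.804555
  t = 3.5000: CF_t = 2.350000, DF = 0.734828, PV = 1.726847
  t = 4.0000: CF_t = 2.350000, DF = 0.703185, PV = 1.652485
  t = 4.5000: CF_t = 2.350000, DF = 0.672904, PV = 1.581325
  t = 5.0000: CF_t = 2.350000, DF = 0.643928, PV = 1.513230
  t = 5.5000: CF_t = 2.350000, DF = 0.616199, PV = 1.448067
  t = 6.0000: CF_t = 2.350000, DF = 0.589664, PV = 1.385710
  t = 6.5000: CF_t = 2.350000, DF = 0.564272, PV = 1.326038
  t = 7.0000: CF_t = 2.350000, DF = 0.539973, PV = 1.268936
  t = 7.5000: CF_t = 2.350000, DF = 0.516720, PV = 1.214293
  t = 8.0000: CF_t = 2.350000, DF = 0.494469, PV = 1.162003
  t = 8.5000: CF_t = 2.350000, DF = 0.473176, PV = 1.111965
  t = 9.0000: CF_t = 2.350000, DF = 0.452800, PV = 1.064081
  t = 9.5000: CF_t = 2.350000, DF = 0.433302, PV = 1.018259
  t = 10.0000: CF_t = 102.350000, DF = 0.414643, PV = 42.438697
Price P = sum_t PV_t = 72.032937
Convexity numerator sum_t t*(t + 1/m) * CF_t / (1+y/m)^(m*t + 2):
  t = 0.5000: term = 1.029649
  t = 1.0000: term = 2.955929
  t = 1.5000: term = 5.657280
  t = 2.0000: term = 9.022775
  t = 2.5000: term = 12.951352
  t = 3.0000: term = 17.351093
  t = 3.5000: term = 22.138556
  t = 4.0000: term = 27.238141
  t = 4.5000: term = 32.581508
  t = 5.0000: term = 38.107027
  t = 5.5000: term = 43.759266
  t = 6.0000: term = 49.488513
  t = 6.5000: term = 55.250333
  t = 7.0000: term = 61.005153
  t = 7.5000: term = 66.717870
  t = 8.0000: term = 72.357499
  t = 8.5000: term = 77.896829
  t = 9.0000: term = 83.312117
  t = 9.5000: term = 88.582793
  t = 10.0000: term = 4080.550493
Convexity = (1/P) * sum = 4847.954174 / 72.032937 = 67.301909


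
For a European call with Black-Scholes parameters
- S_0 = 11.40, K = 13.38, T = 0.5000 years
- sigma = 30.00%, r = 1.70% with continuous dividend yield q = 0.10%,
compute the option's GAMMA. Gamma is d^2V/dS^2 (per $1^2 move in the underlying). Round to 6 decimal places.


Answer: Gamma = 0.136796

Derivation:
d1 = -0.6111651156; d2 = -0.8232971500
phi(d1) = 0.3309791381; exp(-qT) = 0.9995001250; exp(-rT) = 0.9915360229
Gamma = exp(-qT) * phi(d1) / (S * sigma * sqrt(T)) = 0.9995001250 * 0.3309791381 / (11.4000 * 0.3000 * 0.7071067812) = 0.136796


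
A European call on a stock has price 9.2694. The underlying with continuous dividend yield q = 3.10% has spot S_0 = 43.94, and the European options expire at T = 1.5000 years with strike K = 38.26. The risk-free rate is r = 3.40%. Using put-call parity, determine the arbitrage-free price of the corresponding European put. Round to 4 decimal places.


Put-call parity: C - P = S_0 * exp(-qT) - K * exp(-rT).
S_0 * exp(-qT) = 43.9400 * 0.95456456 = 41.94356679
K * exp(-rT) = 38.2600 * 0.95027867 = 36.35766193
P = C - S*exp(-qT) + K*exp(-rT)
P = 9.2694 - 41.94356679 + 36.35766193 = 3.6835

Answer: Put price = 3.6835


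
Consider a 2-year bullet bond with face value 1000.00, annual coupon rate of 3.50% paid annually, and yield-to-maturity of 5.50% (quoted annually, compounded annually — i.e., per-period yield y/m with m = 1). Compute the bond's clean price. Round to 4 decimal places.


Answer: Price = 963.0736

Derivation:
Coupon per period c = face * coupon_rate / m = 35.000000
Periods per year m = 1; per-period yield y/m = 0.055000
Number of cashflows N = 2
Cashflows (t years, CF_t, discount factor 1/(1+y/m)^(m*t), PV):
  t = 1.0000: CF_t = 35.000000, DF = 0.947867, PV = 33.175355
  t = 2.0000: CF_t = 1035.000000, DF = 0.898452, PV = 929.898250
Price P = sum_t PV_t = 963.073606


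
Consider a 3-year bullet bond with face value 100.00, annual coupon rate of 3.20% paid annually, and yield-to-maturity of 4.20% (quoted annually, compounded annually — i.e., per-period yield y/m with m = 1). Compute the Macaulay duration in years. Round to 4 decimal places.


Answer: Macaulay duration = 2.9065 years

Derivation:
Coupon per period c = face * coupon_rate / m = 3.200000
Periods per year m = 1; per-period yield y/m = 0.042000
Number of cashflows N = 3
Cashflows (t years, CF_t, discount factor 1/(1+y/m)^(m*t), PV):
  t = 1.0000: CF_t = 3.200000, DF = 0.959693, PV = 3.071017
  t = 2.0000: CF_t = 3.200000, DF = 0.921010, PV = 2.947233
  t = 3.0000: CF_t = 103.200000, DF = 0.883887, PV = 91.217159
Price P = sum_t PV_t = 97.235409
Macaulay numerator sum_t t * PV_t:
  t * PV_t at t = 1.0000: 3.071017
  t * PV_t at t = 2.0000: 5.894467
  t * PV_t at t = 3.0000: 273.651476
Macaulay duration D = (sum_t t * PV_t) / P = 282.616960 / 97.235409 = 2.906523


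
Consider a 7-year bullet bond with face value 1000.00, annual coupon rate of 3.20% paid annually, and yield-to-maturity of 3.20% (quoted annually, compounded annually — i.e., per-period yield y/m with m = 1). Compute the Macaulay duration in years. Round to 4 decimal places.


Answer: Macaulay duration = 6.3815 years

Derivation:
Coupon per period c = face * coupon_rate / m = 32.000000
Periods per year m = 1; per-period yield y/m = 0.032000
Number of cashflows N = 7
Cashflows (t years, CF_t, discount factor 1/(1+y/m)^(m*t), PV):
  t = 1.0000: CF_t = 32.000000, DF = 0.968992, PV = 31.007752
  t = 2.0000: CF_t = 32.000000, DF = 0.938946, PV = 30.046271
  t = 3.0000: CF_t = 32.000000, DF = 0.909831, PV = 29.114604
  t = 4.0000: CF_t = 32.000000, DF = 0.881620, PV = 28.211826
  t = 5.0000: CF_t = 32.000000, DF = 0.854283, PV = 27.337040
  t = 6.0000: CF_t = 32.000000, DF = 0.827793, PV = 26.489380
  t = 7.0000: CF_t = 1032.000000, DF = 0.802125, PV = 827.793127
Price P = sum_t PV_t = 1000.000000
Macaulay numerator sum_t t * PV_t:
  t * PV_t at t = 1.0000: 31.007752
  t * PV_t at t = 2.0000: 60.092543
  t * PV_t at t = 3.0000: 87.343812
  t * PV_t at t = 4.0000: 112.847302
  t * PV_t at t = 5.0000: 136.685201
  t * PV_t at t = 6.0000: 158.936280
  t * PV_t at t = 7.0000: 5794.551889
Macaulay duration D = (sum_t t * PV_t) / P = 6381.464779 / 1000.000000 = 6.381465
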